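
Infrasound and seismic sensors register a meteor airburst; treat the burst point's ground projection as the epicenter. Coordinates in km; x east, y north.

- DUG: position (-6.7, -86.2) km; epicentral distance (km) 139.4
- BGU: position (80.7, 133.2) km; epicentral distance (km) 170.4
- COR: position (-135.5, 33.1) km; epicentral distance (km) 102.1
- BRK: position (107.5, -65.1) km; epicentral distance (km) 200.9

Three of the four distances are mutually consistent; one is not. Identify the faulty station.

COR

Solve using three stations at a time. Using DUG, BGU, BRK (subtract circle equations pairwise → linear system) gives (x, y) ≈ (-62.9, 41.4).
Distances from that point to each station vs reported:
  DUG: calculated 139.4 vs reported 139.4 → residual 0.0 km
  BGU: calculated 170.4 vs reported 170.4 → residual 0.0 km
  COR: calculated 73.1 vs reported 102.1 → residual 29.0 km
  BRK: calculated 200.9 vs reported 200.9 → residual 0.0 km
DUG, BGU, BRK are mutually consistent (residuals ≈ 0); COR is off by 29.0 km.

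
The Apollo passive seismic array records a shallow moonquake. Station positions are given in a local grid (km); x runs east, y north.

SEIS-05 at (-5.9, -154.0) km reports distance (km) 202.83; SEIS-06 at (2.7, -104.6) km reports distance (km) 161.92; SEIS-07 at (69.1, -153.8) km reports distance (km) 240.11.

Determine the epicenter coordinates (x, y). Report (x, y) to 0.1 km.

-79.0 km east, 35.2 km north

Circle about each station: (x + 5.9)² + (y + 154.0)² = 202.83²; (x − 2.7)² + (y + 104.6)² = 161.92²; (x − 69.1)² + (y + 153.8)² = 240.11².
Subtracting the SEIS-05 equation from the SEIS-06 and SEIS-07 equations removes the quadratic terms:
17.2 x + 98.8 y = 2119.56
150.0 x + 0.4 y = -11834.36
Solving the 2×2 system: x ≈ -79.0, y ≈ 35.2 km.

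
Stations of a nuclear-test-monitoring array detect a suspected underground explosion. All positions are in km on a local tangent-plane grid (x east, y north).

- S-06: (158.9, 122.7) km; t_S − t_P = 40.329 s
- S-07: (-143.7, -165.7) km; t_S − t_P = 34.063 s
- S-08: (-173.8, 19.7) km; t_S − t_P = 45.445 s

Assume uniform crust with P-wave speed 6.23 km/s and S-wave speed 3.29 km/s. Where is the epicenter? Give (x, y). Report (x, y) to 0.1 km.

Distance from S−P lag: d = Δt · v_P v_S / (v_P − v_S) = Δt · (6.23·3.29)/(6.23−3.29) ≈ 6.9717·Δt.
So d_S-06 = 281.16, d_S-07 = 237.48, d_S-08 = 316.83 km.
Circle about each station: (x − 158.9)² + (y − 122.7)² = 281.16²; (x + 143.7)² + (y + 165.7)² = 237.48²; (x + 173.8)² + (y − 19.7)² = 316.83².
Subtracting the S-06 equation from the S-07 and S-08 equations removes the quadratic terms:
-605.2 x − 576.8 y = 30455.88
-665.4 x − 206.0 y = -31040.27
Solving the 2×2 system: x ≈ 93.3, y ≈ -150.7 km.

(93.3, -150.7)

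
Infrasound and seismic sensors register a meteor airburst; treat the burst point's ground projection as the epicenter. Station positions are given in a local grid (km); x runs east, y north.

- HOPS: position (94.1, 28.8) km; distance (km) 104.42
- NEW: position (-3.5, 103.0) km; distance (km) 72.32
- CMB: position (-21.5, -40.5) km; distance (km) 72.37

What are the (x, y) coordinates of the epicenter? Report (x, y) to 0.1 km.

Circle about each station: (x − 94.1)² + (y − 28.8)² = 104.42²; (x + 3.5)² + (y − 103.0)² = 72.32²; (x + 21.5)² + (y + 40.5)² = 72.37².
Subtracting the HOPS equation from the NEW and CMB equations removes the quadratic terms:
-195.2 x + 148.4 y = 6610.35
-231.2 x − 138.6 y = -1915.63
Solving the 2×2 system: x ≈ -10.3, y ≈ 31.0 km.

x ≈ -10.3 km, y ≈ 31.0 km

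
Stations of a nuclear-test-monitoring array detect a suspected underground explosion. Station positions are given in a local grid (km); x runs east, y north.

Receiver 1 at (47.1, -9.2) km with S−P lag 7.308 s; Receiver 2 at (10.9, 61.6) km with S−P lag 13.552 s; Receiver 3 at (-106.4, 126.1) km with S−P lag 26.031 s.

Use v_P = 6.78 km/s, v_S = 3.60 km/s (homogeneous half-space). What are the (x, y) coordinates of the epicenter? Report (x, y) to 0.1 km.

Distance from S−P lag: d = Δt · v_P v_S / (v_P − v_S) = Δt · (6.78·3.60)/(6.78−3.60) ≈ 7.6755·Δt.
So d_Receiver 1 = 56.09, d_Receiver 2 = 104.02, d_Receiver 3 = 199.80 km.
Circle about each station: (x − 47.1)² + (y + 9.2)² = 56.09²; (x − 10.9)² + (y − 61.6)² = 104.02²; (x + 106.4)² + (y − 126.1)² = 199.80².
Subtracting pairs of circle equations eliminates x²+y² and gives linear equations (the radical axes):
-72.4 x + 141.6 y = -6063.75
-307.0 x + 270.6 y = -11854.83
Solving the 2×2 system: x ≈ 1.6, y ≈ -42.0 km.

x ≈ 1.6 km, y ≈ -42.0 km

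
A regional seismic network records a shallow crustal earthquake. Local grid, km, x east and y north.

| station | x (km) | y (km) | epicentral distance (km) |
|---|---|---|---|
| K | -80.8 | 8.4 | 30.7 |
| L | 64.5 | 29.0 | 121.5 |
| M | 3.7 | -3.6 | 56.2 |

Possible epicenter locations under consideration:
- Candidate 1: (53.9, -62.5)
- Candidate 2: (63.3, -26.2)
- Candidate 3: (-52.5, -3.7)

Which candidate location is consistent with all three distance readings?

For each candidate, compare |candidate − station| to the reported distance:
Candidate 1: residuals K 121.5, L 29.4, M 21.2 → max 121.5 km
Candidate 2: residuals K 117.5, L 66.3, M 7.5 → max 117.5 km
Candidate 3: residuals K 0.1, L 0.0, M 0.0 → max 0.1 km
Only Candidate 3 has all residuals ≈ 0.

Candidate 3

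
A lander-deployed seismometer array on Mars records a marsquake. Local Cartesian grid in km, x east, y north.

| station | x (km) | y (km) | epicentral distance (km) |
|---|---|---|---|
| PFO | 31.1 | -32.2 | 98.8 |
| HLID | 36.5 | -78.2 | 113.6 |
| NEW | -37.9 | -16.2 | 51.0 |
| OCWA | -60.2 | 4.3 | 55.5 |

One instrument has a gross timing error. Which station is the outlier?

PFO

Solve using three stations at a time. Using HLID, NEW, OCWA (subtract circle equations pairwise → linear system) gives (x, y) ≈ (-9.1, 25.8).
Distances from that point to each station vs reported:
  PFO: calculated 70.6 vs reported 98.8 → residual 28.2 km
  HLID: calculated 113.6 vs reported 113.6 → residual 0.0 km
  NEW: calculated 51.0 vs reported 51.0 → residual 0.0 km
  OCWA: calculated 55.5 vs reported 55.5 → residual 0.0 km
HLID, NEW, OCWA are mutually consistent (residuals ≈ 0); PFO is off by 28.2 km.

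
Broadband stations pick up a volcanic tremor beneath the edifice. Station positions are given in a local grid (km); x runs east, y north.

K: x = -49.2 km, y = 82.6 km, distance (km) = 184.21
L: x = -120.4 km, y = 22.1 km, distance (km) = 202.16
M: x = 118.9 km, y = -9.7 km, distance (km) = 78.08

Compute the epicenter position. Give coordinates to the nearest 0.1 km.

Circle about each station: (x + 49.2)² + (y − 82.6)² = 184.21²; (x + 120.4)² + (y − 22.1)² = 202.16²; (x − 118.9)² + (y + 9.7)² = 78.08².
Subtracting the K equation from the L and M equations removes the quadratic terms:
-142.4 x − 121.0 y = -1194.17
336.2 x − 184.6 y = 32824.74
Solving the 2×2 system: x ≈ 62.6, y ≈ -63.8 km.
Check against K (with the unrounded x, y): √((x + 49.2)²+(y − 82.6)²) = 184.21 ≈ 184.21 km. ✓

x ≈ 62.6 km, y ≈ -63.8 km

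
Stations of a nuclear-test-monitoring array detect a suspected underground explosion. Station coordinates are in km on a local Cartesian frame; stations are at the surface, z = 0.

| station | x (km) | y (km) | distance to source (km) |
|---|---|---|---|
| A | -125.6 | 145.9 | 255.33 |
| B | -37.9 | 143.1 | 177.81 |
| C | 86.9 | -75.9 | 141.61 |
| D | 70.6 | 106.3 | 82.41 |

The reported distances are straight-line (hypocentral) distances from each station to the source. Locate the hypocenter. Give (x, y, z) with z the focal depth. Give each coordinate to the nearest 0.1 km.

(106.8, 54.1, 52.5)

Each station gives a sphere (x−x_i)² + (y−y_i)² + z² = d_i² (stations at z=0).
Subtracting the A sphere from B and C: z² cancels, leaving linear equations in x and y:
175.4 x − 5.6 y = 18428.86
425.0 x − 443.6 y = 21390.27
Solving: x ≈ 106.795, y ≈ 54.097 km (keep extra digits for the depth step; rounded: 106.8, 54.1).
Then from the A sphere: z² = 255.33² − (x + 125.6)² − (y − 145.9)² with x = 106.795, y = 54.097, so z ≈ 52.518 ≈ 52.5 km.
Check against D (with the unrounded solution): distance 82.42 ≈ 82.41 km. ✓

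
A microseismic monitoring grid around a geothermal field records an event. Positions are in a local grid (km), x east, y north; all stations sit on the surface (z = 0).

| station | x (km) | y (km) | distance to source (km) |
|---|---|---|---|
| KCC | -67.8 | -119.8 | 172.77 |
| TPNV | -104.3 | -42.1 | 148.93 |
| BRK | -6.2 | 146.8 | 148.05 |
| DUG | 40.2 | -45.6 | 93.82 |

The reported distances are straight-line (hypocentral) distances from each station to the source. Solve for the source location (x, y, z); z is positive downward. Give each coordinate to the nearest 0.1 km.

x ≈ 15.7 km, y ≈ 16.2 km, depth ≈ 66.2 km

Each station gives a sphere (x−x_i)² + (y−y_i)² + z² = d_i² (stations at z=0).
Subtracting the KCC sphere from TPNV and BRK: z² cancels, leaving linear equations in x and y:
-73.0 x + 155.4 y = 1371.35
123.2 x + 533.2 y = 10570.47
Solving: x ≈ 15.696, y ≈ 16.198 km (keep extra digits for the depth step; rounded: 15.7, 16.2).
Then from the KCC sphere: z² = 172.77² − (x + 67.8)² − (y + 119.8)² with x = 15.696, y = 16.198, so z ≈ 66.200 ≈ 66.2 km.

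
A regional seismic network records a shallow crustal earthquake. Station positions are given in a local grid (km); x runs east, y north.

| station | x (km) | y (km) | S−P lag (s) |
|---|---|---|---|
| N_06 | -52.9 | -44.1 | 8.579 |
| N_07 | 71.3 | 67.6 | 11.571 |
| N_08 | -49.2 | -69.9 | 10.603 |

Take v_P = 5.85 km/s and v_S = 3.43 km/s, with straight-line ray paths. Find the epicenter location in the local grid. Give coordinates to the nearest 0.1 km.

(1.1, 2.2)

Distance from S−P lag: d = Δt · v_P v_S / (v_P − v_S) = Δt · (5.85·3.43)/(5.85−3.43) ≈ 8.2915·Δt.
So d_N_06 = 71.13, d_N_07 = 95.94, d_N_08 = 87.92 km.
Circle about each station: (x + 52.9)² + (y + 44.1)² = 71.13²; (x − 71.3)² + (y − 67.6)² = 95.94²; (x + 49.2)² + (y + 69.9)² = 87.92².
Subtracting pairs of circle equations eliminates x²+y² and gives linear equations (the radical axes):
248.4 x + 223.4 y = 765.22
7.4 x − 51.6 y = -107.02
Solving the 2×2 system: x ≈ 1.1, y ≈ 2.2 km.
Check against N_06 (with the unrounded x, y): √((x + 52.9)²+(y + 44.1)²) = 71.13 ≈ 71.13 km. ✓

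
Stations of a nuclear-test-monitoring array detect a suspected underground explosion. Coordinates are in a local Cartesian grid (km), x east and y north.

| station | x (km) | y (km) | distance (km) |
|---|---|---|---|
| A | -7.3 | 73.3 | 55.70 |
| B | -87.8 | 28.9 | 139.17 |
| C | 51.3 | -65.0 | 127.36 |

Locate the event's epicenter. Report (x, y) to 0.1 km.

(47.3, 62.3)

Circle about each station: (x + 7.3)² + (y − 73.3)² = 55.70²; (x + 87.8)² + (y − 28.9)² = 139.17²; (x − 51.3)² + (y + 65.0)² = 127.36².
Subtracting pairs of circle equations eliminates x²+y² and gives linear equations (the radical axes):
-161.0 x − 88.8 y = -13147.93
117.2 x − 276.6 y = -11687.57
Solving the 2×2 system: x ≈ 47.3, y ≈ 62.3 km.
Check against A (with the unrounded x, y): √((x + 7.3)²+(y − 73.3)²) = 55.70 ≈ 55.70 km. ✓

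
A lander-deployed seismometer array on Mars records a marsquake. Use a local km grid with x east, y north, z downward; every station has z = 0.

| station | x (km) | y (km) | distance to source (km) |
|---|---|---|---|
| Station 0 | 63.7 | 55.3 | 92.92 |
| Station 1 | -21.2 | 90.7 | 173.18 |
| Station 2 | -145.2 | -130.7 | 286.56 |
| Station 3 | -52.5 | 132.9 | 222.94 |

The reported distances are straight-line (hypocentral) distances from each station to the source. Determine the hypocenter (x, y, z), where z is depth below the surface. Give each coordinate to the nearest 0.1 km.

(111.8, -11.5, 43.1)

Each station gives a sphere (x−x_i)² + (y−y_i)² + z² = d_i² (stations at z=0).
Subtracting the Station 0 sphere from Station 1 and Station 2: z² cancels, leaving linear equations in x and y:
-169.8 x + 70.8 y = -19797.04
-417.8 x − 372.0 y = -42432.76
Solving: x ≈ 111.797, y ≈ -11.495 km (keep extra digits for the depth step; rounded: 111.8, -11.5).
Then from the Station 0 sphere: z² = 92.92² − (x − 63.7)² − (y − 55.3)² with x = 111.797, y = -11.495, so z ≈ 43.119 ≈ 43.1 km.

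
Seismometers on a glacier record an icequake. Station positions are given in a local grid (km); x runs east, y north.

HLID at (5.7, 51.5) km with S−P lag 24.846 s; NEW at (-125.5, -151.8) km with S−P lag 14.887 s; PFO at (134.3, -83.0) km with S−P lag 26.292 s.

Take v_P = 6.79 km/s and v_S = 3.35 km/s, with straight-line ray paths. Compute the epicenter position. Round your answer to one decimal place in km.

Distance from S−P lag: d = Δt · v_P v_S / (v_P − v_S) = Δt · (6.79·3.35)/(6.79−3.35) ≈ 6.6124·Δt.
So d_HLID = 164.29, d_NEW = 98.44, d_PFO = 173.85 km.
Circle about each station: (x − 5.7)² + (y − 51.5)² = 164.29²; (x + 125.5)² + (y + 151.8)² = 98.44²; (x − 134.3)² + (y + 83.0)² = 173.85².
Subtracting the HLID equation from the NEW and PFO equations removes the quadratic terms:
-262.4 x − 406.6 y = 53409.52
257.2 x − 269.0 y = 19008.13
Solving the 2×2 system: x ≈ -37.9, y ≈ -106.9 km.
Check against HLID (with the unrounded x, y): √((x − 5.7)²+(y − 51.5)²) = 164.29 ≈ 164.29 km. ✓

-37.9 km east, -106.9 km north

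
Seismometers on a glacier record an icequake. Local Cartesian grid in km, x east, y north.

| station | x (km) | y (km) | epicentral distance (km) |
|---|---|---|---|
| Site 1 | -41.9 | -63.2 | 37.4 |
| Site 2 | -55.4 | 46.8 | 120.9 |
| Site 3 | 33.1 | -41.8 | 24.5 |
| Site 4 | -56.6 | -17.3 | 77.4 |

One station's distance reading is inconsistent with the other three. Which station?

Site 1

Solve using three stations at a time. Using Site 2, Site 3, Site 4 (subtract circle equations pairwise → linear system) gives (x, y) ≈ (11.7, -53.8).
Distances from that point to each station vs reported:
  Site 1: calculated 54.4 vs reported 37.4 → residual 17.0 km
  Site 2: calculated 120.9 vs reported 120.9 → residual 0.0 km
  Site 3: calculated 24.6 vs reported 24.5 → residual 0.1 km
  Site 4: calculated 77.4 vs reported 77.4 → residual 0.0 km
Site 2, Site 3, Site 4 are mutually consistent (residuals ≈ 0); Site 1 is off by 17.0 km.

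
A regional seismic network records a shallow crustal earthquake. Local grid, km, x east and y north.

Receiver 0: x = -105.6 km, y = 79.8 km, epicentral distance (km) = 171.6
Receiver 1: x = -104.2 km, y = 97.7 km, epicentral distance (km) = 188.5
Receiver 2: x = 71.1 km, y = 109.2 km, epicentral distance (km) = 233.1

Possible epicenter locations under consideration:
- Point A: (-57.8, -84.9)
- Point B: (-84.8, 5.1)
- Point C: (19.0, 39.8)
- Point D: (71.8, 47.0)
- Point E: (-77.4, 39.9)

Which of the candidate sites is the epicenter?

Point A

For each candidate, compare |candidate − station| to the reported distance:
Point A: residuals Receiver 0 0.1, Receiver 1 0.1, Receiver 2 0.1 → max 0.1 km
Point B: residuals Receiver 0 94.1, Receiver 1 93.9, Receiver 2 45.6 → max 94.1 km
Point C: residuals Receiver 0 40.7, Receiver 1 52.4, Receiver 2 146.3 → max 146.3 km
Point D: residuals Receiver 0 8.8, Receiver 1 5.3, Receiver 2 170.9 → max 170.9 km
Point E: residuals Receiver 0 122.7, Receiver 1 124.8, Receiver 2 69.2 → max 124.8 km
Only Point A has all residuals ≈ 0.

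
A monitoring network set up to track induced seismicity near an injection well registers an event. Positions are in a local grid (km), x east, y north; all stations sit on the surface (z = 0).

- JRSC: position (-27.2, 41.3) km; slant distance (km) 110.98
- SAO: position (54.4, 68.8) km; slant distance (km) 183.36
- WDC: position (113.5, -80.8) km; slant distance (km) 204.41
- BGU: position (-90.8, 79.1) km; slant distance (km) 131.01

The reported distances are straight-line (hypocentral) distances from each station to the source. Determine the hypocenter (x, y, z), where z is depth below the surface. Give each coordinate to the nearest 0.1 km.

Each station gives a sphere (x−x_i)² + (y−y_i)² + z² = d_i² (stations at z=0).
Subtracting the JRSC sphere from SAO and WDC: z² cancels, leaving linear equations in x and y:
163.2 x + 55.0 y = -16057.06
281.4 x − 244.2 y = -12501.53
Solving: x ≈ -83.294, y ≈ -44.789 km (keep extra digits for the depth step; rounded: -83.3, -44.8).
Then from the JRSC sphere: z² = 110.98² − (x + 27.2)² − (y − 41.3)² with x = -83.294, y = -44.789, so z ≈ 41.937 ≈ 41.9 km.

x ≈ -83.3 km, y ≈ -44.8 km, depth ≈ 41.9 km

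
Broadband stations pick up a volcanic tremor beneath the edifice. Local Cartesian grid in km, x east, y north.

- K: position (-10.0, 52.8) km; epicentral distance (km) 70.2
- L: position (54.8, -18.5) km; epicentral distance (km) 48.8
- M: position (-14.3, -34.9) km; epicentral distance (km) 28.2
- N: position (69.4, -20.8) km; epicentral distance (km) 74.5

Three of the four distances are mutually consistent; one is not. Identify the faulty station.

N

Solve using three stations at a time. Using K, L, M (subtract circle equations pairwise → linear system) gives (x, y) ≈ (6.1, -15.5).
Distances from that point to each station vs reported:
  K: calculated 70.2 vs reported 70.2 → residual 0.0 km
  L: calculated 48.8 vs reported 48.8 → residual 0.0 km
  M: calculated 28.2 vs reported 28.2 → residual 0.0 km
  N: calculated 63.5 vs reported 74.5 → residual 11.0 km
K, L, M are mutually consistent (residuals ≈ 0); N is off by 11.0 km.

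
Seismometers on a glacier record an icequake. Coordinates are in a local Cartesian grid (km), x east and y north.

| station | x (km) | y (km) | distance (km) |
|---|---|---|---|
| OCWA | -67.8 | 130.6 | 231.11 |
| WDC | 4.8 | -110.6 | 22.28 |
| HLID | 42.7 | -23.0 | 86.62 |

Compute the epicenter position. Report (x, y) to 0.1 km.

Circle about each station: (x + 67.8)² + (y − 130.6)² = 231.11²; (x − 4.8)² + (y + 110.6)² = 22.28²; (x − 42.7)² + (y + 23.0)² = 86.62².
Subtracting the OCWA equation from the WDC and HLID equations removes the quadratic terms:
145.2 x − 482.4 y = 43517.63
221.0 x − 307.2 y = 26607.90
Solving the 2×2 system: x ≈ -8.6, y ≈ -92.8 km.
Check against OCWA (with the unrounded x, y): √((x + 67.8)²+(y − 130.6)²) = 231.11 ≈ 231.11 km. ✓

-8.6 km east, -92.8 km north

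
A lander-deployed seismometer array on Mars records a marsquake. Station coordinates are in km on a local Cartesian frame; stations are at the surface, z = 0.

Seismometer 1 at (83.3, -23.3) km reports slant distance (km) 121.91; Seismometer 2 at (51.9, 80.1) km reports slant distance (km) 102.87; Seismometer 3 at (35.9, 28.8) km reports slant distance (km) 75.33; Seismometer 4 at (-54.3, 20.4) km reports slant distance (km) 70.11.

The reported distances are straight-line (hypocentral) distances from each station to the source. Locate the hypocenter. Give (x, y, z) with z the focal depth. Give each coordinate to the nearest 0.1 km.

(-13.4, 24.5, 56.8)

Each station gives a sphere (x−x_i)² + (y−y_i)² + z² = d_i² (stations at z=0).
Subtracting the Seismometer 1 sphere from Seismometer 2 and Seismometer 3: z² cancels, leaving linear equations in x and y:
-62.8 x + 206.8 y = 5907.65
-94.8 x + 104.2 y = 3823.91
Solving: x ≈ -13.415, y ≈ 24.493 km (keep extra digits for the depth step; rounded: -13.4, 24.5).
Then from the Seismometer 1 sphere: z² = 121.91² − (x − 83.3)² − (y + 23.3)² with x = -13.415, y = 24.493, so z ≈ 56.781 ≈ 56.8 km.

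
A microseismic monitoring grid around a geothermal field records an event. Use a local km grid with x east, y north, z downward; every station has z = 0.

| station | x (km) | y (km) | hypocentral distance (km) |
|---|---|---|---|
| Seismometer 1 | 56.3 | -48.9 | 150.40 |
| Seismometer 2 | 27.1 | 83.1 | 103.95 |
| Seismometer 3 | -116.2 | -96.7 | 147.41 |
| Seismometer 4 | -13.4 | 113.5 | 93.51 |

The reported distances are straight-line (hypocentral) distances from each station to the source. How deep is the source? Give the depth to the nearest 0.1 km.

Each station gives a sphere (x−x_i)² + (y−y_i)² + z² = d_i² (stations at z=0).
Subtracting the Seismometer 1 sphere from Seismometer 2 and Seismometer 3: z² cancels, leaving linear equations in x and y:
-58.4 x + 264.0 y = 13893.68
-345.0 x − 95.6 y = 18182.88
Solving: x ≈ -63.401, y ≈ 38.603 km (keep extra digits for the depth step; rounded: -63.4, 38.6).
Then from the Seismometer 1 sphere: z² = 150.40² − (x − 56.3)² − (y + 48.9)² with x = -63.401, y = 38.603, so z ≈ 25.200 ≈ 25.2 km.

25.2 km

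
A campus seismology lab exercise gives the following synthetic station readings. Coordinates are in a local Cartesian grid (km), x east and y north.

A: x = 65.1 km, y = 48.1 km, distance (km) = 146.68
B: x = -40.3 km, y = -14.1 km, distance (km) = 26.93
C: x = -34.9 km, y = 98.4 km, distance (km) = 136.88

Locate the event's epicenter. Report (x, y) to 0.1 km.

(-54.3, -37.1)

Circle about each station: (x − 65.1)² + (y − 48.1)² = 146.68²; (x + 40.3)² + (y + 14.1)² = 26.93²; (x + 34.9)² + (y − 98.4)² = 136.88².
Subtracting the A equation from the B and C equations removes the quadratic terms:
-210.8 x − 124.4 y = 16061.08
-200.0 x + 100.6 y = 7127.84
Solving the 2×2 system: x ≈ -54.3, y ≈ -37.1 km.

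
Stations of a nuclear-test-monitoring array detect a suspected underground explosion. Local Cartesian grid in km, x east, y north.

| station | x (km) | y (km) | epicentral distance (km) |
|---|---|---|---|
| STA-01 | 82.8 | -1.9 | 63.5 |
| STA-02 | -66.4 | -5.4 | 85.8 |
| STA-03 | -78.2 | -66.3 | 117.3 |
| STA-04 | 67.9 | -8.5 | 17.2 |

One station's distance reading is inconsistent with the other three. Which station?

Solve using three stations at a time. Using STA-01, STA-02, STA-03 (subtract circle equations pairwise → linear system) gives (x, y) ≈ (19.3, -1.1).
Distances from that point to each station vs reported:
  STA-01: calculated 63.5 vs reported 63.5 → residual 0.0 km
  STA-02: calculated 85.8 vs reported 85.8 → residual 0.0 km
  STA-03: calculated 117.3 vs reported 117.3 → residual 0.0 km
  STA-04: calculated 49.2 vs reported 17.2 → residual 32.0 km
STA-01, STA-02, STA-03 are mutually consistent (residuals ≈ 0); STA-04 is off by 32.0 km.

STA-04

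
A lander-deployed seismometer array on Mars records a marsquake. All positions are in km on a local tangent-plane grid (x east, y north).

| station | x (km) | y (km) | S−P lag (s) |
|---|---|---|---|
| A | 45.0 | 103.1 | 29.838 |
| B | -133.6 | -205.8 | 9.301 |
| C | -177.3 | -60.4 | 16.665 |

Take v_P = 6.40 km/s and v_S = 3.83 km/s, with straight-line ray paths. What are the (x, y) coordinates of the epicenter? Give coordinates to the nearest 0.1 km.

x ≈ -55.9 km, y ≈ -163.0 km

Distance from S−P lag: d = Δt · v_P v_S / (v_P − v_S) = Δt · (6.40·3.83)/(6.40−3.83) ≈ 9.5377·Δt.
So d_A = 284.59, d_B = 88.71, d_C = 158.95 km.
Circle about each station: (x − 45.0)² + (y − 103.1)² = 284.59²; (x + 133.6)² + (y + 205.8)² = 88.71²; (x + 177.3)² + (y + 60.4)² = 158.95².
Subtracting the A equation from the B and C equations removes the quadratic terms:
-357.2 x − 617.8 y = 120669.99
-444.6 x − 327.0 y = 78155.21
Solving the 2×2 system: x ≈ -55.9, y ≈ -163.0 km.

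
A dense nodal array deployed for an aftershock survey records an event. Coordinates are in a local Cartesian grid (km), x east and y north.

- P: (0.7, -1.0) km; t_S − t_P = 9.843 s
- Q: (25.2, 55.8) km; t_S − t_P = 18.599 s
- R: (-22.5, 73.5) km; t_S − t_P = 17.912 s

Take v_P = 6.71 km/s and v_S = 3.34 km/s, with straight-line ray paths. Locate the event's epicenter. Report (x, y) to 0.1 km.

(-50.0, -42.4)

Distance from S−P lag: d = Δt · v_P v_S / (v_P − v_S) = Δt · (6.71·3.34)/(6.71−3.34) ≈ 6.6503·Δt.
So d_P = 65.46, d_Q = 123.69, d_R = 119.12 km.
Circle about each station: (x − 0.7)² + (y + 1.0)² = 65.46²; (x − 25.2)² + (y − 55.8)² = 123.69²; (x + 22.5)² + (y − 73.5)² = 119.12².
Subtracting the P equation from the Q and R equations removes the quadratic terms:
49.0 x + 113.6 y = -7267.01
-46.4 x + 149.0 y = -3997.55
Solving the 2×2 system: x ≈ -50.0, y ≈ -42.4 km.
Check against P (with the unrounded x, y): √((x − 0.7)²+(y + 1.0)²) = 65.46 ≈ 65.46 km. ✓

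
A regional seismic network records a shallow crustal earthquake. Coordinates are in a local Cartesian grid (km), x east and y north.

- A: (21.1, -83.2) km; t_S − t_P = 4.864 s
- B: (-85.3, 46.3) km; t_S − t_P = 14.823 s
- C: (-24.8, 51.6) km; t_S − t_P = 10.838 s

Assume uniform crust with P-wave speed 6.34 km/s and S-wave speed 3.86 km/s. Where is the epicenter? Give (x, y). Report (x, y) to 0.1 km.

Distance from S−P lag: d = Δt · v_P v_S / (v_P − v_S) = Δt · (6.34·3.86)/(6.34−3.86) ≈ 9.8679·Δt.
So d_A = 48.00, d_B = 146.27, d_C = 106.95 km.
Circle about each station: (x − 21.1)² + (y + 83.2)² = 48.00²; (x + 85.3)² + (y − 46.3)² = 146.27²; (x + 24.8)² + (y − 51.6)² = 106.95².
Subtracting the A equation from the B and C equations removes the quadratic terms:
-212.8 x + 259.0 y = -17038.58
-91.8 x + 269.6 y = -13224.15
Solving the 2×2 system: x ≈ 34.8, y ≈ -37.2 km.
Check against A (with the unrounded x, y): √((x − 21.1)²+(y + 83.2)²) = 47.99 ≈ 48.00 km. ✓

x ≈ 34.8 km, y ≈ -37.2 km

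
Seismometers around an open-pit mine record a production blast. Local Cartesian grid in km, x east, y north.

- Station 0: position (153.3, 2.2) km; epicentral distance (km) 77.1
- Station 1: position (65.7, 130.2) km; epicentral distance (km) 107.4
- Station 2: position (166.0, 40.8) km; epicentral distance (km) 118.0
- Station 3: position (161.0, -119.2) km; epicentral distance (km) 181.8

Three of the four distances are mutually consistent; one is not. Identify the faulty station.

Solve using three stations at a time. Using Station 1, Station 2, Station 3 (subtract circle equations pairwise → linear system) gives (x, y) ≈ (49.3, 24.1).
Distances from that point to each station vs reported:
  Station 0: calculated 106.3 vs reported 77.1 → residual 29.2 km
  Station 1: calculated 107.3 vs reported 107.4 → residual 0.1 km
  Station 2: calculated 117.9 vs reported 118.0 → residual 0.1 km
  Station 3: calculated 181.8 vs reported 181.8 → residual 0.0 km
Station 1, Station 2, Station 3 are mutually consistent (residuals ≈ 0); Station 0 is off by 29.2 km.

Station 0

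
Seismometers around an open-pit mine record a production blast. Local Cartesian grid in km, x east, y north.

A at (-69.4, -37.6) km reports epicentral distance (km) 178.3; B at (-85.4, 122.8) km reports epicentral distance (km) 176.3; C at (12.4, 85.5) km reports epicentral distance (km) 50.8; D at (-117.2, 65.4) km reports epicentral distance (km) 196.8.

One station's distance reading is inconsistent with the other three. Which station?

C

Solve using three stations at a time. Using A, B, D (subtract circle equations pairwise → linear system) gives (x, y) ≈ (79.7, 60.5).
Distances from that point to each station vs reported:
  A: calculated 178.4 vs reported 178.3 → residual 0.1 km
  B: calculated 176.4 vs reported 176.3 → residual 0.1 km
  C: calculated 71.8 vs reported 50.8 → residual 21.0 km
  D: calculated 196.9 vs reported 196.8 → residual 0.1 km
A, B, D are mutually consistent (residuals ≈ 0); C is off by 21.0 km.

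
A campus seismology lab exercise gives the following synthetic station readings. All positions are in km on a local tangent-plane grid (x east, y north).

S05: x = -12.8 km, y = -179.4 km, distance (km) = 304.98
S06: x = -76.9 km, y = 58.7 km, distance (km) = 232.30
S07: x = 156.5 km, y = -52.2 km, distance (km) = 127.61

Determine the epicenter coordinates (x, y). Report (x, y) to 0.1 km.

Circle about each station: (x + 12.8)² + (y + 179.4)² = 304.98²; (x + 76.9)² + (y − 58.7)² = 232.30²; (x − 156.5)² + (y + 52.2)² = 127.61².
Subtracting the S05 equation from the S06 and S07 equations removes the quadratic terms:
-128.2 x + 476.2 y = 16060.61
338.6 x + 254.4 y = 71597.38
Solving the 2×2 system: x ≈ 154.8, y ≈ 75.4 km.
Check against S05 (with the unrounded x, y): √((x + 12.8)²+(y + 179.4)²) = 304.98 ≈ 304.98 km. ✓

154.8 km east, 75.4 km north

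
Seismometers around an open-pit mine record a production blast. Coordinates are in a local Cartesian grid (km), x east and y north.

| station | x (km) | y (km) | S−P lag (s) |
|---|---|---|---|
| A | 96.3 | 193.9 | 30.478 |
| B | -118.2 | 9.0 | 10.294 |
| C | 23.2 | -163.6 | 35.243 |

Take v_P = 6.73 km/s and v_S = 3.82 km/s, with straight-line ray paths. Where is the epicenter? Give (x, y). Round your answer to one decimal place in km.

Distance from S−P lag: d = Δt · v_P v_S / (v_P − v_S) = Δt · (6.73·3.82)/(6.73−3.82) ≈ 8.8346·Δt.
So d_A = 269.26, d_B = 90.94, d_C = 311.36 km.
Circle about each station: (x − 96.3)² + (y − 193.9)² = 269.26²; (x + 118.2)² + (y − 9.0)² = 90.94²; (x − 23.2)² + (y + 163.6)² = 311.36².
Subtracting the A equation from the B and C equations removes the quadratic terms:
-429.0 x − 369.8 y = 31412.20
-146.2 x − 715.0 y = -44011.80
Solving the 2×2 system: x ≈ -153.3, y ≈ 92.9 km.

-153.3 km east, 92.9 km north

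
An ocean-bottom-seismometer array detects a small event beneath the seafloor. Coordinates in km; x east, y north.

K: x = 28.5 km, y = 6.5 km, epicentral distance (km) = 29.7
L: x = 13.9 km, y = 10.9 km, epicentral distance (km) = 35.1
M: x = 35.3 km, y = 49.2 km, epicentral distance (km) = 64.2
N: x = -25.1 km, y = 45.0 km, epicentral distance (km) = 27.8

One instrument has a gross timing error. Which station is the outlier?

K

Solve using three stations at a time. Using L, M, N (subtract circle equations pairwise → linear system) gives (x, y) ≈ (-20.6, 17.6).
Distances from that point to each station vs reported:
  K: calculated 50.3 vs reported 29.7 → residual 20.6 km
  L: calculated 35.1 vs reported 35.1 → residual 0.0 km
  M: calculated 64.2 vs reported 64.2 → residual 0.0 km
  N: calculated 27.8 vs reported 27.8 → residual 0.0 km
L, M, N are mutually consistent (residuals ≈ 0); K is off by 20.6 km.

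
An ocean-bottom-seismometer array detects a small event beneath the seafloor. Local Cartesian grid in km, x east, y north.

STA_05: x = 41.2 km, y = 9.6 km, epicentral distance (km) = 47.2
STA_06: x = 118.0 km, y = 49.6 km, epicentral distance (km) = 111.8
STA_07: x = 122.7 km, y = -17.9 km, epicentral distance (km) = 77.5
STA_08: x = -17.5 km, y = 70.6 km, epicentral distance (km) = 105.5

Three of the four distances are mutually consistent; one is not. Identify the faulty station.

Solve using three stations at a time. Using STA_05, STA_06, STA_07 (subtract circle equations pairwise → linear system) gives (x, y) ≈ (47.6, -37.3).
Distances from that point to each station vs reported:
  STA_05: calculated 47.3 vs reported 47.2 → residual 0.1 km
  STA_06: calculated 111.9 vs reported 111.8 → residual 0.1 km
  STA_07: calculated 77.6 vs reported 77.5 → residual 0.1 km
  STA_08: calculated 126.0 vs reported 105.5 → residual 20.5 km
STA_05, STA_06, STA_07 are mutually consistent (residuals ≈ 0); STA_08 is off by 20.5 km.

STA_08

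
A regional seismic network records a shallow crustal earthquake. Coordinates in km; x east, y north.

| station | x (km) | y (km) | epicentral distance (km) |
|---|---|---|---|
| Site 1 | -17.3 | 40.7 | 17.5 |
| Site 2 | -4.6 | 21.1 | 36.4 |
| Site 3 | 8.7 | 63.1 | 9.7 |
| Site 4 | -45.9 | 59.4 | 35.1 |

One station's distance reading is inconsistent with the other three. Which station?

Site 3

Solve using three stations at a time. Using Site 1, Site 2, Site 4 (subtract circle equations pairwise → linear system) gives (x, y) ≈ (-10.9, 56.9).
Distances from that point to each station vs reported:
  Site 1: calculated 17.4 vs reported 17.5 → residual 0.1 km
  Site 2: calculated 36.4 vs reported 36.4 → residual 0.0 km
  Site 3: calculated 20.6 vs reported 9.7 → residual 10.9 km
  Site 4: calculated 35.0 vs reported 35.1 → residual 0.1 km
Site 1, Site 2, Site 4 are mutually consistent (residuals ≈ 0); Site 3 is off by 10.9 km.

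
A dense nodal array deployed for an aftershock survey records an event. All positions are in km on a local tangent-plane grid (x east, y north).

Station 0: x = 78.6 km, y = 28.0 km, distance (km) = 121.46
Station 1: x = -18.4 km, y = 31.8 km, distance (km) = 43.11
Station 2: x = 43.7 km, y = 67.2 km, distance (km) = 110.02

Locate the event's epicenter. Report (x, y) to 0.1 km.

x ≈ -37.8 km, y ≈ -6.7 km

Circle about each station: (x − 78.6)² + (y − 28.0)² = 121.46²; (x + 18.4)² + (y − 31.8)² = 43.11²; (x − 43.7)² + (y − 67.2)² = 110.02².
Subtracting the Station 0 equation from the Station 1 and Station 2 equations removes the quadratic terms:
-194.0 x + 7.6 y = 7281.90
-69.8 x + 78.4 y = 2111.70
Solving the 2×2 system: x ≈ -37.8, y ≈ -6.7 km.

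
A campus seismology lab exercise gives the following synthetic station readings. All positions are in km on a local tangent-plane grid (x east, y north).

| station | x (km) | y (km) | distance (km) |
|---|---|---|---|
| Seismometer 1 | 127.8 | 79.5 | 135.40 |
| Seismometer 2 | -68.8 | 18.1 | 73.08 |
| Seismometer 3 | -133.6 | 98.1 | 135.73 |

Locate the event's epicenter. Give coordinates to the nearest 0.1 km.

Circle about each station: (x − 127.8)² + (y − 79.5)² = 135.40²; (x + 68.8)² + (y − 18.1)² = 73.08²; (x + 133.6)² + (y − 98.1)² = 135.73².
Subtracting the Seismometer 1 equation from the Seismometer 2 and Seismometer 3 equations removes the quadratic terms:
-393.2 x − 122.8 y = -4599.57
-522.8 x + 37.2 y = 4730.01
Solving the 2×2 system: x ≈ -5.2, y ≈ 54.1 km.

(-5.2, 54.1)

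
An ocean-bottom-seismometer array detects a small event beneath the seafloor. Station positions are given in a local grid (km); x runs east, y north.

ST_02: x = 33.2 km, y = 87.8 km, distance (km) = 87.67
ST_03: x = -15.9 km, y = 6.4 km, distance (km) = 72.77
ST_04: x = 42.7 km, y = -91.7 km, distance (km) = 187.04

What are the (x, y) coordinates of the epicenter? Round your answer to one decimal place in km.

Circle about each station: (x − 33.2)² + (y − 87.8)² = 87.67²; (x + 15.9)² + (y − 6.4)² = 72.77²; (x − 42.7)² + (y + 91.7)² = 187.04².
Subtracting pairs of circle equations eliminates x²+y² and gives linear equations (the radical axes):
-98.2 x − 162.8 y = -6126.75
19.0 x − 359.0 y = -25876.83
Solving the 2×2 system: x ≈ -52.5, y ≈ 69.3 km.

(-52.5, 69.3)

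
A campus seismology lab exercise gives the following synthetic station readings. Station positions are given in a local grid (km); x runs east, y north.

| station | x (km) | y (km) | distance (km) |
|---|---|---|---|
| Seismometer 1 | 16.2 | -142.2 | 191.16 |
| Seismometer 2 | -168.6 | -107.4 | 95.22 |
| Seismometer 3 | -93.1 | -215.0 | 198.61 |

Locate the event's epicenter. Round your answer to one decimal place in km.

(-130.8, -20.0)

Circle about each station: (x − 16.2)² + (y + 142.2)² = 191.16²; (x + 168.6)² + (y + 107.4)² = 95.22²; (x + 93.1)² + (y + 215.0)² = 198.61².
Subtracting the Seismometer 1 equation from the Seismometer 2 and Seismometer 3 equations removes the quadratic terms:
-369.6 x + 69.6 y = 46952.74
-218.6 x − 145.6 y = 31505.54
Solving the 2×2 system: x ≈ -130.8, y ≈ -20.0 km.
Check against Seismometer 1 (with the unrounded x, y): √((x − 16.2)²+(y + 142.2)²) = 191.16 ≈ 191.16 km. ✓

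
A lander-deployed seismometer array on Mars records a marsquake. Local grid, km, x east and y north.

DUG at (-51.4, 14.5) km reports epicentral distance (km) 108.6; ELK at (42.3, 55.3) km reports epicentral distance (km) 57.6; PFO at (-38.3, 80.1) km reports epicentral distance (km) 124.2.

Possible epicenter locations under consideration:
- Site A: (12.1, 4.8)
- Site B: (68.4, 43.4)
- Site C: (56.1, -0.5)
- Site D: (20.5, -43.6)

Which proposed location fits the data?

Site C

For each candidate, compare |candidate − station| to the reported distance:
Site A: residuals DUG 44.4, ELK 1.2, PFO 33.6 → max 44.4 km
Site B: residuals DUG 14.6, ELK 28.9, PFO 11.4 → max 28.9 km
Site C: residuals DUG 0.1, ELK 0.1, PFO 0.1 → max 0.1 km
Site D: residuals DUG 16.2, ELK 43.7, PFO 12.8 → max 43.7 km
Only Site C has all residuals ≈ 0.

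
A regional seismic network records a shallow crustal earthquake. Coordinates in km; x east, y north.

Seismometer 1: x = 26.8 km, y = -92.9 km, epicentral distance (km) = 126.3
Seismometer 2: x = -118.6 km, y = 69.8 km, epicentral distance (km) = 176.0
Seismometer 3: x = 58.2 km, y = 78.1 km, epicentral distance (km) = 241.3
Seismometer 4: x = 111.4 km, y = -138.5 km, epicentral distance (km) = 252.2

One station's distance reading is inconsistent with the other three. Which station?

Seismometer 4

Solve using three stations at a time. Using Seismometer 1, Seismometer 2, Seismometer 3 (subtract circle equations pairwise → linear system) gives (x, y) ≈ (-98.9, -105.1).
Distances from that point to each station vs reported:
  Seismometer 1: calculated 126.2 vs reported 126.3 → residual 0.1 km
  Seismometer 2: calculated 176.0 vs reported 176.0 → residual 0.0 km
  Seismometer 3: calculated 241.3 vs reported 241.3 → residual 0.0 km
  Seismometer 4: calculated 212.9 vs reported 252.2 → residual 39.3 km
Seismometer 1, Seismometer 2, Seismometer 3 are mutually consistent (residuals ≈ 0); Seismometer 4 is off by 39.3 km.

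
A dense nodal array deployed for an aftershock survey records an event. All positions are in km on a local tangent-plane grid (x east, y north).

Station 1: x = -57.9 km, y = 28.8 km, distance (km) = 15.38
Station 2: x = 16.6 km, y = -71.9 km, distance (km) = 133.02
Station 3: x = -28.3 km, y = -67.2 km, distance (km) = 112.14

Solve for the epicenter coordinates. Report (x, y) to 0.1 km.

Circle about each station: (x + 57.9)² + (y − 28.8)² = 15.38²; (x − 16.6)² + (y + 71.9)² = 133.02²; (x + 28.3)² + (y + 67.2)² = 112.14².
Subtracting the Station 1 equation from the Station 2 and Station 3 equations removes the quadratic terms:
149.0 x − 201.4 y = -16194.46
59.2 x − 192.0 y = -11203.96
Solving the 2×2 system: x ≈ -51.1, y ≈ 42.6 km.

x ≈ -51.1 km, y ≈ 42.6 km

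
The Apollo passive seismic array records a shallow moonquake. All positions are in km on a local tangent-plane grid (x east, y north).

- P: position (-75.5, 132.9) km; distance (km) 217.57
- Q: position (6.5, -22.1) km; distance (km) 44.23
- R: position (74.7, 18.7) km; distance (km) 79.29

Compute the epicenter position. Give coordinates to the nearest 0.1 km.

39.0 km east, -52.1 km north

Circle about each station: (x + 75.5)² + (y − 132.9)² = 217.57²; (x − 6.5)² + (y + 22.1)² = 44.23²; (x − 74.7)² + (y − 18.7)² = 79.29².
Subtracting pairs of circle equations eliminates x²+y² and gives linear equations (the radical axes):
164.0 x − 310.0 y = 22548.41
300.4 x − 228.4 y = 23616.92
Solving the 2×2 system: x ≈ 39.0, y ≈ -52.1 km.
Check against P (with the unrounded x, y): √((x + 75.5)²+(y − 132.9)²) = 217.57 ≈ 217.57 km. ✓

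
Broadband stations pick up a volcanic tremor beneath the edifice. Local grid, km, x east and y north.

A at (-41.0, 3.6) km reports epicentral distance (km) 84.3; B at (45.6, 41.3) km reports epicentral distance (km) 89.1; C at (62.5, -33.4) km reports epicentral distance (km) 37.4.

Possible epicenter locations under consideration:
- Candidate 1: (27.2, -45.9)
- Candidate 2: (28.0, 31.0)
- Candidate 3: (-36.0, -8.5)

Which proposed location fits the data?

Candidate 1

For each candidate, compare |candidate − station| to the reported distance:
Candidate 1: residuals A 0.0, B 0.0, C 0.0 → max 0.0 km
Candidate 2: residuals A 10.1, B 68.7, C 35.7 → max 68.7 km
Candidate 3: residuals A 71.2, B 6.5, C 64.2 → max 71.2 km
Only Candidate 1 has all residuals ≈ 0.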